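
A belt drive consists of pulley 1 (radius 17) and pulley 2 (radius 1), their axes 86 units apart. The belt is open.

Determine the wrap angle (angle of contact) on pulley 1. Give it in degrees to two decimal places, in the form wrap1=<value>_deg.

wrap1=201.44_deg

open belt: β = asin((r2−r1)/C) = asin(-16/86) = -10.7222°
wrap1 = π − 2β = 201.4443°
wrap2 = π + 2β = 158.5557°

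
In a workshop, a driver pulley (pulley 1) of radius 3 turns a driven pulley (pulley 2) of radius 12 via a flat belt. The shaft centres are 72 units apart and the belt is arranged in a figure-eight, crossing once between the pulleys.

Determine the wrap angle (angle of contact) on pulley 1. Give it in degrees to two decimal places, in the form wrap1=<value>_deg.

wrap1=204.05_deg

crossed belt: β = asin((r1+r2)/C) = asin(15/72) = 12.0247°
wrap1 = wrap2 = π + 2β = 204.0494°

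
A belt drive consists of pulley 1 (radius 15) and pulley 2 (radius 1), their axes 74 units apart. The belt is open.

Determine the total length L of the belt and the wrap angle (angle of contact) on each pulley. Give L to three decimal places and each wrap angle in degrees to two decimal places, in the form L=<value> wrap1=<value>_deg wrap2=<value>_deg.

L=200.922 wrap1=201.81_deg wrap2=158.19_deg

open belt: β = asin((r2−r1)/C) = asin(-14/74) = -10.9055°
wrap1 = π − 2β = 201.8109°
wrap2 = π + 2β = 158.1891°
tangent length = C·cosβ = 72.6636
L = r1·wrap1 + r2·wrap2 + 2·C·cosβ = 15·3.5223 + 1·2.7609 + 2·72.6636 = 200.9221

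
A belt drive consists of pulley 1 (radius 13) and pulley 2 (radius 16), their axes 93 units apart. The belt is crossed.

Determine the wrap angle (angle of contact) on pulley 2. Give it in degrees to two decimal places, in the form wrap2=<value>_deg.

wrap2=216.34_deg

crossed belt: β = asin((r1+r2)/C) = asin(29/93) = 18.1694°
wrap1 = wrap2 = π + 2β = 216.3389°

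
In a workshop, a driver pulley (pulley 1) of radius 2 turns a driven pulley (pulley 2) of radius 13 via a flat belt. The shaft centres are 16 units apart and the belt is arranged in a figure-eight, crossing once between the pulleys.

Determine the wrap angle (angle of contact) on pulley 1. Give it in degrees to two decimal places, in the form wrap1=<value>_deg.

wrap1=319.27_deg

crossed belt: β = asin((r1+r2)/C) = asin(15/16) = 69.6359°
wrap1 = wrap2 = π + 2β = 319.2717°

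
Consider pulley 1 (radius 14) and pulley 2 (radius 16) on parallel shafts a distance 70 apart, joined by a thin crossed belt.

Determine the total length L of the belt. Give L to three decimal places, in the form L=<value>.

crossed belt: β = asin((r1+r2)/C) = asin(30/70) = 25.3769°
wrap1 = wrap2 = π + 2β = 230.7539°
tangent length = C·cosβ = 63.2456
L = (r1+r2)·wrap + 2·C·cosβ = 30·4.0274 + 2·63.2456 = 247.3135

L=247.314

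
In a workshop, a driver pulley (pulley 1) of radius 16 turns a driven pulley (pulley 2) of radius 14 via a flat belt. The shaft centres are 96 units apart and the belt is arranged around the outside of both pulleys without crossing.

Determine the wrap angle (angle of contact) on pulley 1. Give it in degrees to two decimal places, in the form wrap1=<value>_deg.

wrap1=182.39_deg

open belt: β = asin((r2−r1)/C) = asin(-2/96) = -1.1937°
wrap1 = π − 2β = 182.3875°
wrap2 = π + 2β = 177.6125°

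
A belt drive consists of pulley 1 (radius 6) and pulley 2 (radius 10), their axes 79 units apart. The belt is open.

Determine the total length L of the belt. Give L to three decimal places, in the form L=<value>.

open belt: β = asin((r2−r1)/C) = asin(4/79) = 2.9023°
wrap1 = π − 2β = 174.1954°
wrap2 = π + 2β = 185.8046°
tangent length = C·cosβ = 78.8987
L = r1·wrap1 + r2·wrap2 + 2·C·cosβ = 6·3.0403 + 10·3.2429 + 2·78.8987 = 208.4681

L=208.468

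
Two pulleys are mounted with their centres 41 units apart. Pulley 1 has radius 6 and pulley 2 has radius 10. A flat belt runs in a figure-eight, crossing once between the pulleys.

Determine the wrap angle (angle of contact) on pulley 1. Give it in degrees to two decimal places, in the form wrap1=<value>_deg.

wrap1=225.94_deg

crossed belt: β = asin((r1+r2)/C) = asin(16/41) = 22.9697°
wrap1 = wrap2 = π + 2β = 225.9394°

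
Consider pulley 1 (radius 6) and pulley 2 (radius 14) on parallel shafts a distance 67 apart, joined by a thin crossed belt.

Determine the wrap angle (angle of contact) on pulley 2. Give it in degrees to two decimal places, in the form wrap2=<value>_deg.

crossed belt: β = asin((r1+r2)/C) = asin(20/67) = 17.3680°
wrap1 = wrap2 = π + 2β = 214.7360°

wrap2=214.74_deg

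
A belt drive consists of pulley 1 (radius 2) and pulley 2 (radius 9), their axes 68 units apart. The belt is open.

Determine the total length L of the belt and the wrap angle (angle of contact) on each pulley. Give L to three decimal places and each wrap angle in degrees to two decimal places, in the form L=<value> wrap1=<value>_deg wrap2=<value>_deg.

L=171.279 wrap1=168.18_deg wrap2=191.82_deg

open belt: β = asin((r2−r1)/C) = asin(7/68) = 5.9086°
wrap1 = π − 2β = 168.1829°
wrap2 = π + 2β = 191.8171°
tangent length = C·cosβ = 67.6387
L = r1·wrap1 + r2·wrap2 + 2·C·cosβ = 2·2.9353 + 9·3.3478 + 2·67.6387 = 171.2787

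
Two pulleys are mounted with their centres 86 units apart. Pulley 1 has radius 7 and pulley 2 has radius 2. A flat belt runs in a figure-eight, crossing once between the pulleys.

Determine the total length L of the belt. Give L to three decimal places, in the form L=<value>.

crossed belt: β = asin((r1+r2)/C) = asin(9/86) = 6.0071°
wrap1 = wrap2 = π + 2β = 192.0141°
tangent length = C·cosβ = 85.5278
L = (r1+r2)·wrap + 2·C·cosβ = 9·3.3513 + 2·85.5278 = 201.2171

L=201.217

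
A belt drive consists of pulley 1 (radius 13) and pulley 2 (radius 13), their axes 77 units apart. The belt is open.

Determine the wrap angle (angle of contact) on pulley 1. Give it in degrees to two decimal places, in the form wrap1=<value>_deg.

open belt: β = asin((r2−r1)/C) = asin(0/77) = 0.0000°
wrap1 = π − 2β = 180.0000°
wrap2 = π + 2β = 180.0000°

wrap1=180.00_deg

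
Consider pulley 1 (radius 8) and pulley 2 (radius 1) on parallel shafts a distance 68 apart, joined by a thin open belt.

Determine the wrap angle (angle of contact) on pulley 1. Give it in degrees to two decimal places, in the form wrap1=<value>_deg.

wrap1=191.82_deg

open belt: β = asin((r2−r1)/C) = asin(-7/68) = -5.9086°
wrap1 = π − 2β = 191.8171°
wrap2 = π + 2β = 168.1829°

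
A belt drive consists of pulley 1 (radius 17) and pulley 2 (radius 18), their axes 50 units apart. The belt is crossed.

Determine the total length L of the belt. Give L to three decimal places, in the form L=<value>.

L=235.648

crossed belt: β = asin((r1+r2)/C) = asin(35/50) = 44.4270°
wrap1 = wrap2 = π + 2β = 268.8540°
tangent length = C·cosβ = 35.7071
L = (r1+r2)·wrap + 2·C·cosβ = 35·4.6924 + 2·35.7071 = 235.6479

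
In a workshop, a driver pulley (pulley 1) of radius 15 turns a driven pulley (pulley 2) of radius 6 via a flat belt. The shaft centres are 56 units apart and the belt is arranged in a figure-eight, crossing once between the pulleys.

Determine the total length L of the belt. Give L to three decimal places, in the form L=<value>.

crossed belt: β = asin((r1+r2)/C) = asin(21/56) = 22.0243°
wrap1 = wrap2 = π + 2β = 224.0486°
tangent length = C·cosβ = 51.9134
L = (r1+r2)·wrap + 2·C·cosβ = 21·3.9104 + 2·51.9134 = 185.9449

L=185.945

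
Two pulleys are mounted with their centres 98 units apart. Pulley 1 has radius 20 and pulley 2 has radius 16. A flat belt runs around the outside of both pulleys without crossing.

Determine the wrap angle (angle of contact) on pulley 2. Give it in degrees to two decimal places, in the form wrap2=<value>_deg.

wrap2=175.32_deg

open belt: β = asin((r2−r1)/C) = asin(-4/98) = -2.3393°
wrap1 = π − 2β = 184.6785°
wrap2 = π + 2β = 175.3215°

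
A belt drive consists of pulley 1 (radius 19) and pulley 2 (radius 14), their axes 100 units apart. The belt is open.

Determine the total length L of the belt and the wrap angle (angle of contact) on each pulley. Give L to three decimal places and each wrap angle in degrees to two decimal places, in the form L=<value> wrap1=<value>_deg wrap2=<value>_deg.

open belt: β = asin((r2−r1)/C) = asin(-5/100) = -2.8660°
wrap1 = π − 2β = 185.7320°
wrap2 = π + 2β = 174.2680°
tangent length = C·cosβ = 99.8749
L = r1·wrap1 + r2·wrap2 + 2·C·cosβ = 19·3.2416 + 14·3.0416 + 2·99.8749 = 303.9226

L=303.923 wrap1=185.73_deg wrap2=174.27_deg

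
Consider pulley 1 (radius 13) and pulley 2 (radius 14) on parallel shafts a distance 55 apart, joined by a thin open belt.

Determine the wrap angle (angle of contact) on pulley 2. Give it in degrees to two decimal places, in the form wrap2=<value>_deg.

wrap2=182.08_deg

open belt: β = asin((r2−r1)/C) = asin(1/55) = 1.0418°
wrap1 = π − 2β = 177.9164°
wrap2 = π + 2β = 182.0836°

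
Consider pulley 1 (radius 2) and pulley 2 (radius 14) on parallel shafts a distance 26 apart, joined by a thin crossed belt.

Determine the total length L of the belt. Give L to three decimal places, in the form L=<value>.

crossed belt: β = asin((r1+r2)/C) = asin(16/26) = 37.9799°
wrap1 = wrap2 = π + 2β = 255.9597°
tangent length = C·cosβ = 20.4939
L = (r1+r2)·wrap + 2·C·cosβ = 16·4.4673 + 2·20.4939 = 112.4652

L=112.465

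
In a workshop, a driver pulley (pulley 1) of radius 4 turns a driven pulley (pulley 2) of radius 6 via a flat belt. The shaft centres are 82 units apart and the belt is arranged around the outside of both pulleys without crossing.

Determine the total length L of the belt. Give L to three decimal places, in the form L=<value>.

L=195.465

open belt: β = asin((r2−r1)/C) = asin(2/82) = 1.3976°
wrap1 = π − 2β = 177.2048°
wrap2 = π + 2β = 182.7952°
tangent length = C·cosβ = 81.9756
L = r1·wrap1 + r2·wrap2 + 2·C·cosβ = 4·3.0928 + 6·3.1904 + 2·81.9756 = 195.4647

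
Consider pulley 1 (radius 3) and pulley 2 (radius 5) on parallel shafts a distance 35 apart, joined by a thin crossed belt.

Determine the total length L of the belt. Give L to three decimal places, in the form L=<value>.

L=96.969

crossed belt: β = asin((r1+r2)/C) = asin(8/35) = 13.2130°
wrap1 = wrap2 = π + 2β = 206.4260°
tangent length = C·cosβ = 34.0735
L = (r1+r2)·wrap + 2·C·cosβ = 8·3.6028 + 2·34.0735 = 96.9694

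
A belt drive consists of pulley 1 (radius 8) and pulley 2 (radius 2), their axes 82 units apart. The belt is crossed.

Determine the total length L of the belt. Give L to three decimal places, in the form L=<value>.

L=196.637

crossed belt: β = asin((r1+r2)/C) = asin(10/82) = 7.0047°
wrap1 = wrap2 = π + 2β = 194.0095°
tangent length = C·cosβ = 81.3880
L = (r1+r2)·wrap + 2·C·cosβ = 10·3.3861 + 2·81.3880 = 196.6370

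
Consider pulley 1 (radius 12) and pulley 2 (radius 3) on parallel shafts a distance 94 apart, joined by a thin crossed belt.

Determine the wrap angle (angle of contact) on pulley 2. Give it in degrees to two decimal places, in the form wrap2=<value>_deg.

wrap2=198.36_deg

crossed belt: β = asin((r1+r2)/C) = asin(15/94) = 9.1822°
wrap1 = wrap2 = π + 2β = 198.3644°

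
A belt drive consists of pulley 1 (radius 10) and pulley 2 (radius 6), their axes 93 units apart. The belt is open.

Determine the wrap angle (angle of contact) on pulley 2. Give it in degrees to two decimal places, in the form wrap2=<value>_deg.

wrap2=175.07_deg

open belt: β = asin((r2−r1)/C) = asin(-4/93) = -2.4651°
wrap1 = π − 2β = 184.9302°
wrap2 = π + 2β = 175.0698°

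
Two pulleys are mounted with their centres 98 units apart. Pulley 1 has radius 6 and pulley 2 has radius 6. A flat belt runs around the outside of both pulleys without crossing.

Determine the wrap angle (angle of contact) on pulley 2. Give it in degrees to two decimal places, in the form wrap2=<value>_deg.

open belt: β = asin((r2−r1)/C) = asin(0/98) = 0.0000°
wrap1 = π − 2β = 180.0000°
wrap2 = π + 2β = 180.0000°

wrap2=180.00_deg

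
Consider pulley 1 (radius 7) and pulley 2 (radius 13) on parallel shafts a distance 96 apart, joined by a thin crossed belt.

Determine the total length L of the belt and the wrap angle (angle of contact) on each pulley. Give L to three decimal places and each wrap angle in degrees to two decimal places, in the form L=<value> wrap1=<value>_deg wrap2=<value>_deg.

crossed belt: β = asin((r1+r2)/C) = asin(20/96) = 12.0247°
wrap1 = wrap2 = π + 2β = 204.0494°
tangent length = C·cosβ = 93.8936
L = (r1+r2)·wrap + 2·C·cosβ = 20·3.5613 + 2·93.8936 = 259.0138

L=259.014 wrap1=204.05_deg wrap2=204.05_deg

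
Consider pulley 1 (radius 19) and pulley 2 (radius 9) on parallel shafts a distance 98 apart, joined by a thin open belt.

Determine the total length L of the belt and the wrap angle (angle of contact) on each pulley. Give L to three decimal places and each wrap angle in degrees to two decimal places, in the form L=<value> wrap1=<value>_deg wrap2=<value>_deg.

L=284.986 wrap1=191.71_deg wrap2=168.29_deg

open belt: β = asin((r2−r1)/C) = asin(-10/98) = -5.8567°
wrap1 = π − 2β = 191.7134°
wrap2 = π + 2β = 168.2866°
tangent length = C·cosβ = 97.4885
L = r1·wrap1 + r2·wrap2 + 2·C·cosβ = 19·3.3460 + 9·2.9372 + 2·97.4885 = 284.9859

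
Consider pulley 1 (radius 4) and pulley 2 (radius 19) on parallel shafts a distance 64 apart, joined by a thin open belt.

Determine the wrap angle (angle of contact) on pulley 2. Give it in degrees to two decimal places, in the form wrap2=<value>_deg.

wrap2=207.11_deg

open belt: β = asin((r2−r1)/C) = asin(15/64) = 13.5548°
wrap1 = π − 2β = 152.8904°
wrap2 = π + 2β = 207.1096°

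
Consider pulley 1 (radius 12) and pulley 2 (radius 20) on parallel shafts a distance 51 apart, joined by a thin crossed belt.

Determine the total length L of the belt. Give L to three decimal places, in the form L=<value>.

L=223.364

crossed belt: β = asin((r1+r2)/C) = asin(32/51) = 38.8623°
wrap1 = wrap2 = π + 2β = 257.7246°
tangent length = C·cosβ = 39.7115
L = (r1+r2)·wrap + 2·C·cosβ = 32·4.4981 + 2·39.7115 = 223.3635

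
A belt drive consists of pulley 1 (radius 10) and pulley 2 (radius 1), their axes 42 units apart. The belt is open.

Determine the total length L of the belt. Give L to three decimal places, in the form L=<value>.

open belt: β = asin((r2−r1)/C) = asin(-9/42) = -12.3736°
wrap1 = π − 2β = 204.7473°
wrap2 = π + 2β = 155.2527°
tangent length = C·cosβ = 41.0244
L = r1·wrap1 + r2·wrap2 + 2·C·cosβ = 10·3.5735 + 1·2.7097 + 2·41.0244 = 120.4936

L=120.494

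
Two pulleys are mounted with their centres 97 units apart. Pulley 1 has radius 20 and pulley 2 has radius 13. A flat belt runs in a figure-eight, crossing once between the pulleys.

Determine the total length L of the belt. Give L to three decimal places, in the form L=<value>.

crossed belt: β = asin((r1+r2)/C) = asin(33/97) = 19.8894°
wrap1 = wrap2 = π + 2β = 219.7789°
tangent length = C·cosβ = 91.2140
L = (r1+r2)·wrap + 2·C·cosβ = 33·3.8359 + 2·91.2140 = 309.0116

L=309.012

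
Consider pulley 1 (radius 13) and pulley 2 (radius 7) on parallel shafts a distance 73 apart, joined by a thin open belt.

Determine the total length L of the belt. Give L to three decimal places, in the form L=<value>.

L=209.325

open belt: β = asin((r2−r1)/C) = asin(-6/73) = -4.7146°
wrap1 = π − 2β = 189.4291°
wrap2 = π + 2β = 170.5709°
tangent length = C·cosβ = 72.7530
L = r1·wrap1 + r2·wrap2 + 2·C·cosβ = 13·3.3062 + 7·2.9770 + 2·72.7530 = 209.3253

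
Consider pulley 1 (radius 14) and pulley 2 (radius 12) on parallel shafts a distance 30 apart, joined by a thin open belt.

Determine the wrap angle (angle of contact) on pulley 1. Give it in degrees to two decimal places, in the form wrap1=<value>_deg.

wrap1=187.65_deg

open belt: β = asin((r2−r1)/C) = asin(-2/30) = -3.8226°
wrap1 = π − 2β = 187.6451°
wrap2 = π + 2β = 172.3549°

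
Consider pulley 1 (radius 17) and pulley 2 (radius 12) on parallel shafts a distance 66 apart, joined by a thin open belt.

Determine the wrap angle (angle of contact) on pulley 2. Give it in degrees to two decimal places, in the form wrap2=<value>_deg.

open belt: β = asin((r2−r1)/C) = asin(-5/66) = -4.3448°
wrap1 = π − 2β = 188.6895°
wrap2 = π + 2β = 171.3105°

wrap2=171.31_deg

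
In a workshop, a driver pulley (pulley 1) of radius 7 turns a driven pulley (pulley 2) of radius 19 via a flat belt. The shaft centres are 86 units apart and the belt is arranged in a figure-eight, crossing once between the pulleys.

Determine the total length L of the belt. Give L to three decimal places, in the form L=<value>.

crossed belt: β = asin((r1+r2)/C) = asin(26/86) = 17.5973°
wrap1 = wrap2 = π + 2β = 215.1947°
tangent length = C·cosβ = 81.9756
L = (r1+r2)·wrap + 2·C·cosβ = 26·3.7559 + 2·81.9756 = 261.6035

L=261.603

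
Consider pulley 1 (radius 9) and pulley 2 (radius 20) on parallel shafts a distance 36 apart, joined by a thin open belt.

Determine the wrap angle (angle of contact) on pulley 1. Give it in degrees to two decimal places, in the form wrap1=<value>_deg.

wrap1=144.42_deg

open belt: β = asin((r2−r1)/C) = asin(11/36) = 17.7916°
wrap1 = π − 2β = 144.4168°
wrap2 = π + 2β = 215.5832°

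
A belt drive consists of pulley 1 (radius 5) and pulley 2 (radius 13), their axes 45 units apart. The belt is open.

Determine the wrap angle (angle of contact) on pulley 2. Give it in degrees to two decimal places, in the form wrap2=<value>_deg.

open belt: β = asin((r2−r1)/C) = asin(8/45) = 10.2403°
wrap1 = π − 2β = 159.5193°
wrap2 = π + 2β = 200.4807°

wrap2=200.48_deg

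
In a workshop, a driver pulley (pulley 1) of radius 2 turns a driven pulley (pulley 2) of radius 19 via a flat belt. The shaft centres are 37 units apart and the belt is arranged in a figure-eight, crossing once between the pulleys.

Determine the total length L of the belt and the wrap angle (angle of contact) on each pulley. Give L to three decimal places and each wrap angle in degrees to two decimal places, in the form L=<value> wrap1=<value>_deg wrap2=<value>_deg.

L=152.249 wrap1=249.16_deg wrap2=249.16_deg

crossed belt: β = asin((r1+r2)/C) = asin(21/37) = 34.5808°
wrap1 = wrap2 = π + 2β = 249.1616°
tangent length = C·cosβ = 30.4631
L = (r1+r2)·wrap + 2·C·cosβ = 21·4.3487 + 2·30.4631 = 152.2487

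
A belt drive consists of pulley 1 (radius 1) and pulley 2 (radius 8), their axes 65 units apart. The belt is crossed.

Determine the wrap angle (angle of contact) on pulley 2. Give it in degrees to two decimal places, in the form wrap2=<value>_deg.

wrap2=195.92_deg

crossed belt: β = asin((r1+r2)/C) = asin(9/65) = 7.9588°
wrap1 = wrap2 = π + 2β = 195.9177°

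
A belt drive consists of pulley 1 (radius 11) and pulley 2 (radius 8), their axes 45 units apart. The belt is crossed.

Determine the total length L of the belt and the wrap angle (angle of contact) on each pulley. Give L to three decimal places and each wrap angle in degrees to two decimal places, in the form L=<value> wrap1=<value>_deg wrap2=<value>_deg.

crossed belt: β = asin((r1+r2)/C) = asin(19/45) = 24.9750°
wrap1 = wrap2 = π + 2β = 229.9499°
tangent length = C·cosβ = 40.7922
L = (r1+r2)·wrap + 2·C·cosβ = 19·4.0134 + 2·40.7922 = 157.8386

L=157.839 wrap1=229.95_deg wrap2=229.95_deg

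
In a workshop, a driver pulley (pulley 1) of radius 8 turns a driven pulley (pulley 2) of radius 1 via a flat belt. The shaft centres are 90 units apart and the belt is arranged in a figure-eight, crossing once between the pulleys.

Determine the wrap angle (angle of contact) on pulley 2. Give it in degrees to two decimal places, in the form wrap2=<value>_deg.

crossed belt: β = asin((r1+r2)/C) = asin(9/90) = 5.7392°
wrap1 = wrap2 = π + 2β = 191.4783°

wrap2=191.48_deg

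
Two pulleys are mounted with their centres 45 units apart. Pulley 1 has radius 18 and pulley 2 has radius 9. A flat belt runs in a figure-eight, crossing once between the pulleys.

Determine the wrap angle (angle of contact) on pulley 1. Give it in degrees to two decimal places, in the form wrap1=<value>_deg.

crossed belt: β = asin((r1+r2)/C) = asin(27/45) = 36.8699°
wrap1 = wrap2 = π + 2β = 253.7398°

wrap1=253.74_deg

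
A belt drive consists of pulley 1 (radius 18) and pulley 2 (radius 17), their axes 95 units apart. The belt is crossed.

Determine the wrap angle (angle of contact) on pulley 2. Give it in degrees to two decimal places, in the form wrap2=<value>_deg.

crossed belt: β = asin((r1+r2)/C) = asin(35/95) = 21.6183°
wrap1 = wrap2 = π + 2β = 223.2365°

wrap2=223.24_deg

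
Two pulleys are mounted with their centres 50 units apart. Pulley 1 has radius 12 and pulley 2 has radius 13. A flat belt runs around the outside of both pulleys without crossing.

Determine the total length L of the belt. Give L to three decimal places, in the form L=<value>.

open belt: β = asin((r2−r1)/C) = asin(1/50) = 1.1460°
wrap1 = π − 2β = 177.7080°
wrap2 = π + 2β = 182.2920°
tangent length = C·cosβ = 49.9900
L = r1·wrap1 + r2·wrap2 + 2·C·cosβ = 12·3.1016 + 13·3.1816 + 2·49.9900 = 178.5598

L=178.560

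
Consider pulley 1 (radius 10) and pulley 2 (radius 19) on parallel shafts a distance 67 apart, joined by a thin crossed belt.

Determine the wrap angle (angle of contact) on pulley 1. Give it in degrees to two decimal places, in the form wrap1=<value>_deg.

wrap1=231.30_deg

crossed belt: β = asin((r1+r2)/C) = asin(29/67) = 25.6477°
wrap1 = wrap2 = π + 2β = 231.2953°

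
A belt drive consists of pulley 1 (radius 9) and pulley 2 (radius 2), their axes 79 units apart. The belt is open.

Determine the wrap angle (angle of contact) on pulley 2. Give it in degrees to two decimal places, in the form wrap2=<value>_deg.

wrap2=169.83_deg

open belt: β = asin((r2−r1)/C) = asin(-7/79) = -5.0835°
wrap1 = π − 2β = 190.1670°
wrap2 = π + 2β = 169.8330°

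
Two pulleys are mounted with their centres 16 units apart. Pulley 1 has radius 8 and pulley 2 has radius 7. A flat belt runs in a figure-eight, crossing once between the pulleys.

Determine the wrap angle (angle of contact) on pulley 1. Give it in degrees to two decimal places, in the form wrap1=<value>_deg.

crossed belt: β = asin((r1+r2)/C) = asin(15/16) = 69.6359°
wrap1 = wrap2 = π + 2β = 319.2717°

wrap1=319.27_deg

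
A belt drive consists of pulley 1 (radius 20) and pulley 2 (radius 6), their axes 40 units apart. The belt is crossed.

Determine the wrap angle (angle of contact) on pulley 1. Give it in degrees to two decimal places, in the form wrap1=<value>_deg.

crossed belt: β = asin((r1+r2)/C) = asin(26/40) = 40.5416°
wrap1 = wrap2 = π + 2β = 261.0832°

wrap1=261.08_deg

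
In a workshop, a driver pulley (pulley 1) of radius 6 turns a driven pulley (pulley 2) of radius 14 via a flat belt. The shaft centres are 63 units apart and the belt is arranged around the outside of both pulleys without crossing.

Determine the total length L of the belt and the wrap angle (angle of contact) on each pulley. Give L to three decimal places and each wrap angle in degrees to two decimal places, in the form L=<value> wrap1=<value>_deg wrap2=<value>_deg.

open belt: β = asin((r2−r1)/C) = asin(8/63) = 7.2954°
wrap1 = π − 2β = 165.4093°
wrap2 = π + 2β = 194.5907°
tangent length = C·cosβ = 62.4900
L = r1·wrap1 + r2·wrap2 + 2·C·cosβ = 6·2.8869 + 14·3.3962 + 2·62.4900 = 189.8491

L=189.849 wrap1=165.41_deg wrap2=194.59_deg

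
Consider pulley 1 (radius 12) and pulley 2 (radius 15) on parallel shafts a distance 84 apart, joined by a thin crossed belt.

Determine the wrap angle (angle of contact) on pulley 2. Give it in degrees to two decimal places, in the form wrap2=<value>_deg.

wrap2=217.50_deg

crossed belt: β = asin((r1+r2)/C) = asin(27/84) = 18.7493°
wrap1 = wrap2 = π + 2β = 217.4987°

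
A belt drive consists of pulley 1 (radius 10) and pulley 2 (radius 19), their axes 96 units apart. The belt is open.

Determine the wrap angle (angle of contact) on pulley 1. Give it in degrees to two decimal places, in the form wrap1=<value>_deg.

wrap1=169.24_deg

open belt: β = asin((r2−r1)/C) = asin(9/96) = 5.3794°
wrap1 = π − 2β = 169.2412°
wrap2 = π + 2β = 190.7588°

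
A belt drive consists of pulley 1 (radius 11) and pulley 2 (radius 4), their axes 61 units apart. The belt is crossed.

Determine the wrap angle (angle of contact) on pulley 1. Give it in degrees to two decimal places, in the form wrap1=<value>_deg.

crossed belt: β = asin((r1+r2)/C) = asin(15/61) = 14.2351°
wrap1 = wrap2 = π + 2β = 208.4702°

wrap1=208.47_deg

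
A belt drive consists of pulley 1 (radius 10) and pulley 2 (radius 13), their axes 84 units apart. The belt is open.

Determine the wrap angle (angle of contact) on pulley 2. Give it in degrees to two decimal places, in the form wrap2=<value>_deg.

wrap2=184.09_deg

open belt: β = asin((r2−r1)/C) = asin(3/84) = 2.0467°
wrap1 = π − 2β = 175.9066°
wrap2 = π + 2β = 184.0934°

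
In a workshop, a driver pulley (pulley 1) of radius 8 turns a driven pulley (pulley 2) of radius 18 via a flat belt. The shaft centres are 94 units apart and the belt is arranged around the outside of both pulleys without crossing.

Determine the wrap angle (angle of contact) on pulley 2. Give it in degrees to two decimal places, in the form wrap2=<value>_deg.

wrap2=192.21_deg

open belt: β = asin((r2−r1)/C) = asin(10/94) = 6.1069°
wrap1 = π − 2β = 167.7863°
wrap2 = π + 2β = 192.2137°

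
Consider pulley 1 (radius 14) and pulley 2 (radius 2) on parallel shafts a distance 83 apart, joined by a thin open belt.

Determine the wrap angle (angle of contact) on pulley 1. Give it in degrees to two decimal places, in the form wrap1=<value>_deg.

open belt: β = asin((r2−r1)/C) = asin(-12/83) = -8.3129°
wrap1 = π − 2β = 196.6257°
wrap2 = π + 2β = 163.3743°

wrap1=196.63_deg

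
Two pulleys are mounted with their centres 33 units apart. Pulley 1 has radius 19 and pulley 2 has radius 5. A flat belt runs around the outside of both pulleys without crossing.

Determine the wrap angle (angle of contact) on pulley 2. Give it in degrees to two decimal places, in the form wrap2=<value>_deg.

open belt: β = asin((r2−r1)/C) = asin(-14/33) = -25.1027°
wrap1 = π − 2β = 230.2054°
wrap2 = π + 2β = 129.7946°

wrap2=129.79_deg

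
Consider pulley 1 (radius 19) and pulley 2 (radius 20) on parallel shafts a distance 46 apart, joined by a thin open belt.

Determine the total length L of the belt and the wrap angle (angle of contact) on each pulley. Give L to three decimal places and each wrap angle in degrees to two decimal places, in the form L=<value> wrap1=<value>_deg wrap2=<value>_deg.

open belt: β = asin((r2−r1)/C) = asin(1/46) = 1.2457°
wrap1 = π − 2β = 177.5087°
wrap2 = π + 2β = 182.4913°
tangent length = C·cosβ = 45.9891
L = r1·wrap1 + r2·wrap2 + 2·C·cosβ = 19·3.0981 + 20·3.1851 + 2·45.9891 = 214.5439

L=214.544 wrap1=177.51_deg wrap2=182.49_deg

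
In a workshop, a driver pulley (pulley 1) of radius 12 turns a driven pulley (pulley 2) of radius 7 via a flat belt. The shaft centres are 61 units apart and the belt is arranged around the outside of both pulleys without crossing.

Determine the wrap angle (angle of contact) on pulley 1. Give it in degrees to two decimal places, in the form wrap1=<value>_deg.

open belt: β = asin((r2−r1)/C) = asin(-5/61) = -4.7017°
wrap1 = π − 2β = 189.4033°
wrap2 = π + 2β = 170.5967°

wrap1=189.40_deg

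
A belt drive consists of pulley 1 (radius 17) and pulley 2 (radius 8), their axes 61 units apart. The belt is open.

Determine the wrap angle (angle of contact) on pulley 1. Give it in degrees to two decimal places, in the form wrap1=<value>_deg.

wrap1=196.97_deg

open belt: β = asin((r2−r1)/C) = asin(-9/61) = -8.4844°
wrap1 = π − 2β = 196.9689°
wrap2 = π + 2β = 163.0311°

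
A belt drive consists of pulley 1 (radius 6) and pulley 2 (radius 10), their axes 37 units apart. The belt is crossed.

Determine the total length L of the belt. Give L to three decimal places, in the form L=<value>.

L=131.299

crossed belt: β = asin((r1+r2)/C) = asin(16/37) = 25.6220°
wrap1 = wrap2 = π + 2β = 231.2441°
tangent length = C·cosβ = 33.3617
L = (r1+r2)·wrap + 2·C·cosβ = 16·4.0360 + 2·33.3617 = 131.2988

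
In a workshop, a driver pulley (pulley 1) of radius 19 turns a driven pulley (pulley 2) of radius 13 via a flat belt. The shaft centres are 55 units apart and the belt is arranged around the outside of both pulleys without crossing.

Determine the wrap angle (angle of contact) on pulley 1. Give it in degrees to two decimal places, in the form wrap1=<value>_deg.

wrap1=192.53_deg

open belt: β = asin((r2−r1)/C) = asin(-6/55) = -6.2629°
wrap1 = π − 2β = 192.5258°
wrap2 = π + 2β = 167.4742°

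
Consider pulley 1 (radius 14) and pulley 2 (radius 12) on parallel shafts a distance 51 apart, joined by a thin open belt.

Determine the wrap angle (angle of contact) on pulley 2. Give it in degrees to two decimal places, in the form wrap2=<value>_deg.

wrap2=175.51_deg

open belt: β = asin((r2−r1)/C) = asin(-2/51) = -2.2475°
wrap1 = π − 2β = 184.4949°
wrap2 = π + 2β = 175.5051°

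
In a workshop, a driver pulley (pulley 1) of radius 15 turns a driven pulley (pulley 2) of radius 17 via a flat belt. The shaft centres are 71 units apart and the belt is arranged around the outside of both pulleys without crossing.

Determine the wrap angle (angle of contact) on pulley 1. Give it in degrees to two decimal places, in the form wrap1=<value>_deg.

open belt: β = asin((r2−r1)/C) = asin(2/71) = 1.6142°
wrap1 = π − 2β = 176.7716°
wrap2 = π + 2β = 183.2284°

wrap1=176.77_deg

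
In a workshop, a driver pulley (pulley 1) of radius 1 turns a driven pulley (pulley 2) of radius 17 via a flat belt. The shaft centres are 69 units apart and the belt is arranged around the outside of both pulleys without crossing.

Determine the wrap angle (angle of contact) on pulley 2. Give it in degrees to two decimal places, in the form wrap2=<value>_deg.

open belt: β = asin((r2−r1)/C) = asin(16/69) = 13.4080°
wrap1 = π − 2β = 153.1840°
wrap2 = π + 2β = 206.8160°

wrap2=206.82_deg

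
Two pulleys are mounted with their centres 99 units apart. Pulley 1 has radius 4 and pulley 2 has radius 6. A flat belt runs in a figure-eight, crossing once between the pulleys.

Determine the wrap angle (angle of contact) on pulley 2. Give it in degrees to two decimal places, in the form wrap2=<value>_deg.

crossed belt: β = asin((r1+r2)/C) = asin(10/99) = 5.7973°
wrap1 = wrap2 = π + 2β = 191.5947°

wrap2=191.59_deg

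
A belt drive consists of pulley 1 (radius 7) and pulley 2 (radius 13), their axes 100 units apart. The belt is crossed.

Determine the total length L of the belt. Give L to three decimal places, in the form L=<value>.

L=266.845

crossed belt: β = asin((r1+r2)/C) = asin(20/100) = 11.5370°
wrap1 = wrap2 = π + 2β = 203.0739°
tangent length = C·cosβ = 97.9796
L = (r1+r2)·wrap + 2·C·cosβ = 20·3.5443 + 2·97.9796 = 266.8453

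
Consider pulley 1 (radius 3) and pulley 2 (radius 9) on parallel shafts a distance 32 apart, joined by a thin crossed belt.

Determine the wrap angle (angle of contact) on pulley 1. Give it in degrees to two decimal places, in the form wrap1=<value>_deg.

wrap1=224.05_deg

crossed belt: β = asin((r1+r2)/C) = asin(12/32) = 22.0243°
wrap1 = wrap2 = π + 2β = 224.0486°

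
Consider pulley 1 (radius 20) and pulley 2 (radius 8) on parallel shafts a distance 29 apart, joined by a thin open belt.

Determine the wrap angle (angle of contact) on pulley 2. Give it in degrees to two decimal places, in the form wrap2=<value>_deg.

wrap2=131.11_deg

open belt: β = asin((r2−r1)/C) = asin(-12/29) = -24.4433°
wrap1 = π − 2β = 228.8867°
wrap2 = π + 2β = 131.1133°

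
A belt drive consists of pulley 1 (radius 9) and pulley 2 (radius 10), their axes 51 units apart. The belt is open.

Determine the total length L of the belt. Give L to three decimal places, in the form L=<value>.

L=161.710

open belt: β = asin((r2−r1)/C) = asin(1/51) = 1.1235°
wrap1 = π − 2β = 177.7530°
wrap2 = π + 2β = 182.2470°
tangent length = C·cosβ = 50.9902
L = r1·wrap1 + r2·wrap2 + 2·C·cosβ = 9·3.1024 + 10·3.1808 + 2·50.9902 = 161.7099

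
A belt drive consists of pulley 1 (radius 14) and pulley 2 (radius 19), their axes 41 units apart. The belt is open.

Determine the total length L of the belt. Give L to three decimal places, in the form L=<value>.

open belt: β = asin((r2−r1)/C) = asin(5/41) = 7.0047°
wrap1 = π − 2β = 165.9905°
wrap2 = π + 2β = 194.0095°
tangent length = C·cosβ = 40.6940
L = r1·wrap1 + r2·wrap2 + 2·C·cosβ = 14·2.8971 + 19·3.3861 + 2·40.6940 = 186.2831

L=186.283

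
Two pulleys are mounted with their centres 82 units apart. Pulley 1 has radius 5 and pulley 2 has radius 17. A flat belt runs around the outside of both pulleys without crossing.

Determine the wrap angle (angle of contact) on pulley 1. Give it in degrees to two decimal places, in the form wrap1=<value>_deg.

wrap1=163.17_deg

open belt: β = asin((r2−r1)/C) = asin(12/82) = 8.4150°
wrap1 = π − 2β = 163.1701°
wrap2 = π + 2β = 196.8299°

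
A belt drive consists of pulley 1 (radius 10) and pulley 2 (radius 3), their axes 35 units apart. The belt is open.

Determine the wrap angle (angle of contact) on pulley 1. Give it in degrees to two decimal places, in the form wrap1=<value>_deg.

wrap1=203.07_deg

open belt: β = asin((r2−r1)/C) = asin(-7/35) = -11.5370°
wrap1 = π − 2β = 203.0739°
wrap2 = π + 2β = 156.9261°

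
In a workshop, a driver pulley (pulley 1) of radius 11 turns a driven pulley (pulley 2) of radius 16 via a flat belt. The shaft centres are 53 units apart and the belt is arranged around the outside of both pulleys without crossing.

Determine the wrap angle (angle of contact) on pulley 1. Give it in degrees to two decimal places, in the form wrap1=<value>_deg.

wrap1=169.17_deg

open belt: β = asin((r2−r1)/C) = asin(5/53) = 5.4133°
wrap1 = π − 2β = 169.1734°
wrap2 = π + 2β = 190.8266°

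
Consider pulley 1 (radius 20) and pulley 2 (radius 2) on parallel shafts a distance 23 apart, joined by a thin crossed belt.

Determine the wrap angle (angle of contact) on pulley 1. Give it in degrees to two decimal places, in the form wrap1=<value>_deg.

crossed belt: β = asin((r1+r2)/C) = asin(22/23) = 73.0426°
wrap1 = wrap2 = π + 2β = 326.0851°

wrap1=326.09_deg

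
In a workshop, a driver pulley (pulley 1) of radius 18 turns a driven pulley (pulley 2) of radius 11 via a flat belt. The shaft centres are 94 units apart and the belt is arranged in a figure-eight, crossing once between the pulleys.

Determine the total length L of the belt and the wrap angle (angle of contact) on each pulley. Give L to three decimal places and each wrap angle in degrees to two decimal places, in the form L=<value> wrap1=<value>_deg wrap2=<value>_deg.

L=288.126 wrap1=215.94_deg wrap2=215.94_deg

crossed belt: β = asin((r1+r2)/C) = asin(29/94) = 17.9695°
wrap1 = wrap2 = π + 2β = 215.9390°
tangent length = C·cosβ = 89.4148
L = (r1+r2)·wrap + 2·C·cosβ = 29·3.7688 + 2·89.4148 = 288.1261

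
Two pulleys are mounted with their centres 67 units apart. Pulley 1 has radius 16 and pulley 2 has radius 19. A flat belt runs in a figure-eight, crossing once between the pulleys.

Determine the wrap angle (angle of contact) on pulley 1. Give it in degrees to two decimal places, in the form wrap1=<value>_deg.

wrap1=242.99_deg

crossed belt: β = asin((r1+r2)/C) = asin(35/67) = 31.4926°
wrap1 = wrap2 = π + 2β = 242.9851°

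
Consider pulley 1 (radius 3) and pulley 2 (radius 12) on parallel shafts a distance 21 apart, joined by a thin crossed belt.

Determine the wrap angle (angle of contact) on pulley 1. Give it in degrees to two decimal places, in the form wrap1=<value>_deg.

crossed belt: β = asin((r1+r2)/C) = asin(15/21) = 45.5847°
wrap1 = wrap2 = π + 2β = 271.1694°

wrap1=271.17_deg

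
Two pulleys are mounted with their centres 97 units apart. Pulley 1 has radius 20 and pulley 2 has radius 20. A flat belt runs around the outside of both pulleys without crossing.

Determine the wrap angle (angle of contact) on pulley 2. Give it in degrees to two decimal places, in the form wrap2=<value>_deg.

wrap2=180.00_deg

open belt: β = asin((r2−r1)/C) = asin(0/97) = 0.0000°
wrap1 = π − 2β = 180.0000°
wrap2 = π + 2β = 180.0000°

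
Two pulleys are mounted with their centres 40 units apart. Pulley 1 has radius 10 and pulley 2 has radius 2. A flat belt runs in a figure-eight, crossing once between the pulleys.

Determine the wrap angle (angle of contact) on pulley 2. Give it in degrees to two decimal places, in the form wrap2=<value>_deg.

crossed belt: β = asin((r1+r2)/C) = asin(12/40) = 17.4576°
wrap1 = wrap2 = π + 2β = 214.9152°

wrap2=214.92_deg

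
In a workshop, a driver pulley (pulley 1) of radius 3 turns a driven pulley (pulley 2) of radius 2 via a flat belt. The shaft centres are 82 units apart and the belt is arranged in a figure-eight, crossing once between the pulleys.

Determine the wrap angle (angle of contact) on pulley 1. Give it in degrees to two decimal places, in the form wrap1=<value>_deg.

crossed belt: β = asin((r1+r2)/C) = asin(5/82) = 3.4958°
wrap1 = wrap2 = π + 2β = 186.9916°

wrap1=186.99_deg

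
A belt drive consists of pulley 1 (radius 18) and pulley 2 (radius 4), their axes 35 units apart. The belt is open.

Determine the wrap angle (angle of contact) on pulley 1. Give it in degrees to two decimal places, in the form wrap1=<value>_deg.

open belt: β = asin((r2−r1)/C) = asin(-14/35) = -23.5782°
wrap1 = π − 2β = 227.1564°
wrap2 = π + 2β = 132.8436°

wrap1=227.16_deg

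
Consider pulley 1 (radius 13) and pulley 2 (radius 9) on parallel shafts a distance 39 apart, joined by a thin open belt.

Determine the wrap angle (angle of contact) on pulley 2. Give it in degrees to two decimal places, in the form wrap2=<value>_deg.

wrap2=168.23_deg

open belt: β = asin((r2−r1)/C) = asin(-4/39) = -5.8868°
wrap1 = π − 2β = 191.7737°
wrap2 = π + 2β = 168.2263°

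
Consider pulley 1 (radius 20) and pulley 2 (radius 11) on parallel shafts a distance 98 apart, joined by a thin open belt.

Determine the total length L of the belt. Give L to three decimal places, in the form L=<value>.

open belt: β = asin((r2−r1)/C) = asin(-9/98) = -5.2693°
wrap1 = π − 2β = 190.5386°
wrap2 = π + 2β = 169.4614°
tangent length = C·cosβ = 97.5859
L = r1·wrap1 + r2·wrap2 + 2·C·cosβ = 20·3.3255 + 11·2.9577 + 2·97.5859 = 294.2165

L=294.216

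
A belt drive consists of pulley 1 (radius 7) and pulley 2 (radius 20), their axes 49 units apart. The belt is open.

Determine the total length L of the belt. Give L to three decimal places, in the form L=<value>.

L=186.293

open belt: β = asin((r2−r1)/C) = asin(13/49) = 15.3851°
wrap1 = π − 2β = 149.2297°
wrap2 = π + 2β = 210.7703°
tangent length = C·cosβ = 47.2440
L = r1·wrap1 + r2·wrap2 + 2·C·cosβ = 7·2.6045 + 20·3.6786 + 2·47.2440 = 186.2927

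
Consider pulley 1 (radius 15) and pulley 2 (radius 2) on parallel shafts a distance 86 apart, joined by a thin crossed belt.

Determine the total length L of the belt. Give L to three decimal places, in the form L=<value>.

crossed belt: β = asin((r1+r2)/C) = asin(17/86) = 11.4010°
wrap1 = wrap2 = π + 2β = 202.8020°
tangent length = C·cosβ = 84.3030
L = (r1+r2)·wrap + 2·C·cosβ = 17·3.5396 + 2·84.3030 = 228.7786

L=228.779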